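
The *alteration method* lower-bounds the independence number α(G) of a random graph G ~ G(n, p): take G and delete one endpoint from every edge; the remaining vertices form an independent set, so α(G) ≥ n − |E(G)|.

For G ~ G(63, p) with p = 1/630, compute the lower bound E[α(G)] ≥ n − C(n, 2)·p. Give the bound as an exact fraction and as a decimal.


E[|E(G)|] = C(63, 2)·p = 1953 · (1/630) = 31/10.
E[α(G)] ≥ n − E[|E(G)|] = 63 − 31/10 = 599/10.
Numerically: ≈ 59.9000.
(This is only a lower bound; the true E[α(G)] may be larger.)

E[α(G)] ≥ 599/10 ≈ 59.9000.


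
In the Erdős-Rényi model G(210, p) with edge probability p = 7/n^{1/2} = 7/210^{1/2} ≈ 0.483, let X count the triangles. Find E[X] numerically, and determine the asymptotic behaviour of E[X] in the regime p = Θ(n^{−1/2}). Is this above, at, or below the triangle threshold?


Number of potential triangles: C(210, 3) = 1521520.
Each occurs with probability p³ ≈ (0.483)³ ≈ 1.12711e-01.
By linearity: E[X] = C(210, 3)·p³ ≈ 1521520 · 1.12711e-01 ≈ 171491.596.
Since α = 1/2 < 1, p = c/n^{1/2} ≫ 1/n is above the triangle threshold p ~ 1/n. Asymptotically E[X] ~ (c³/6)·n^{3(1−α)} = (7³/6)·n^{1.5} → ∞; triangles are abundant w.h.p.

E[X] ≈ 171491.596; in regime p = Θ(1/n^{1/2}) E[X] diverges (above the triangle threshold p ~ 1/n).


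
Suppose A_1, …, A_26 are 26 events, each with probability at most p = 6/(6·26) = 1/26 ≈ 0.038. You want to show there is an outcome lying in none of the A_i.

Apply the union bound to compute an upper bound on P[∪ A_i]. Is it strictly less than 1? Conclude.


Union bound: P[∪_{i=1}^{26} A_i] ≤ Σ_i P[A_i] ≤ 26·p = 26·(1/26) = 1.
Numerically: 1 ≈ 1.000.
Is 1 < 1? NO.
Since the bound 1 is ≥ 1, the union bound is uninformative here; it does NOT by itself certify existence.

26·p = 1 ≈ 1.000; existence NOT certified by the union bound.


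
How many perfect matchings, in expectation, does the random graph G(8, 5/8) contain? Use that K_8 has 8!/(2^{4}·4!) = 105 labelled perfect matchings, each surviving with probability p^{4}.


K_8 has 8!/(2^{4}·4!) = 105 labelled perfect matchings.
For each such perfect matching H, let X_H = 1 if all 4 edges of H are present in G. Then P[X_H = 1] = p^{4} = (5/8)^{4} = 625/4096.
By linearity of expectation: E[X] = Σ_H E[X_H] = 105 · p^{4} = 105 · 625/4096 = 65625/4096.
Numerically: E[X] ≈ 16.022.

E[X] = 105 · (5/8)^{4} = 65625/4096 ≈ 16.022.


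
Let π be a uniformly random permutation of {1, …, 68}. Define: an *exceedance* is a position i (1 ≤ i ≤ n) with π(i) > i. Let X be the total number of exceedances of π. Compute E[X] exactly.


Write X = Σ_{i=1}^{68} X_i, where X_i = 1_{π(i) > i}.
For each fixed i, π(i) is uniform over {1, …, 68} (marginal of a uniform permutation), so P[π(i) > i] = (n − i)/n. Summing: Σ_{i=1}^{68} (n − i)/n = (0 + 1 + … + 67)/68 = 68(68 − 1)/(2·68) = (68 − 1)/2.
Hence E[X] = Σ_{i=1}^{68} (68 − i)/68 = 67/2 ≈ 33.5000.

E[X] = 67/2 = 33.5000.


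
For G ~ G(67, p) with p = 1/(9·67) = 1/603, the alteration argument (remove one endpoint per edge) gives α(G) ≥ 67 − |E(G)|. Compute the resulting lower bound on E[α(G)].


E[|E(G)|] = C(67, 2)·p = 2211 · (1/603) = 11/3.
E[α(G)] ≥ n − E[|E(G)|] = 67 − 11/3 = 190/3.
Numerically: ≈ 63.33333.
(This is only a lower bound; the true E[α(G)] may be larger.)

E[α(G)] ≥ 190/3 ≈ 63.33333.


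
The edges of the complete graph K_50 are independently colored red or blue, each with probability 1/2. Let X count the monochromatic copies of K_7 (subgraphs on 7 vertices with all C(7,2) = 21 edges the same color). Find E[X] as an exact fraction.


Let X = Σ_S X_S over the C(50, 7) = 99884400 subsets S of size 7, where X_S = 1 if the K_7 on S is monochromatic.
For a fixed S, the K_7 on S has C(7, 2) = 21 edges. P[all 21 edges red] = (1/2)^21, and likewise for blue, so P[monochromatic] = 2·(1/2)^21 = 2^{1 − 21} = 1/1048576.
By linearity: E[X] = C(50, 7) · 2^{1 − 21} = 99884400 · 1/1048576 = 6242775/65536.
Numerically: E[X] ≈ 95.2572.

E[X] = C(50,7)·2^(1−C(7,2)) = 6242775/65536 ≈ 95.2572.


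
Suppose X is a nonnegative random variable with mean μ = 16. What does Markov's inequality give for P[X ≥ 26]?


μ = E[X] = 16, a = 26.
Markov: P[X ≥ 26] ≤ μ/a = (16)/26 = 8/13.
Numerically: ≈ 0.6154.
(Since a = 26 > μ = 16.0000, the bound 8/13 is < 1 and informative.)

P[X ≥ 26] ≤ 8/13 ≈ 0.6154.


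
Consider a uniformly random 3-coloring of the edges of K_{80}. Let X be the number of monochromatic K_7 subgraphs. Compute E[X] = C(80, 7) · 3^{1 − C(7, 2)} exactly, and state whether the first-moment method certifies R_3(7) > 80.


E[X] = C(80, 7) · 3^{1 − 21} = 3176716400 · 3^{−20} = 3176716400/3486784401.
As a reduced fraction: E[X] = 3176716400/3486784401 ≈ 0.911.
Is E[X] < 1? YES.
Since E[X] < 1, there exists a 3-coloring of K_{80} with no monochromatic K_7; hence R_3(7) > 80.

E[X] = 3176716400/3486784401 ≈ 0.911; E[X] < 1, so R_3(7) > 80.


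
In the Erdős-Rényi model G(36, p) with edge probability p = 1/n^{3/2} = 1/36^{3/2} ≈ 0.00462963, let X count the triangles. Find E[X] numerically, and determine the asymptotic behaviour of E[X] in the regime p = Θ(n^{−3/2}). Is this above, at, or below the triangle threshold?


Number of potential triangles: C(36, 3) = 7140.
Each occurs with probability p³ ≈ (0.00462963)³ ≈ 9.92290301e-08.
By linearity: E[X] = C(36, 3)·p³ ≈ 7140 · 9.92290301e-08 ≈ 0.000708.
Since α = 3/2 > 1, p = c/n^{3/2} = o(1/n) is below the triangle threshold p ~ 1/n. Asymptotically E[X] ~ (c³/6)·n^{3(1−α)} = (1³/6)·n^{-1.5} → 0, so by Markov's inequality G has no triangles w.h.p.

E[X] ≈ 0.000708; in regime p = Θ(1/n^{3/2}) E[X] tends to 0 (below the triangle threshold p ~ 1/n).


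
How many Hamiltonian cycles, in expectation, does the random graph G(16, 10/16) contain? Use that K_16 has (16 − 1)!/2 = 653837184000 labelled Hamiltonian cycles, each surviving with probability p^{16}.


K_16 has (16 − 1)!/2 = 653837184000 labelled Hamiltonian cycles.
For each such Hamiltonian cycle H, let X_H = 1 if all 16 edges of H are present in G. Then P[X_H = 1] = p^{16} = (5/8)^{16} = 152587890625/281474976710656.
By linearity of expectation: E[X] = Σ_H E[X_H] = 653837184000 · p^{16} = 653837184000 · 152587890625/281474976710656 = 97429332733154296875/274877906944.
Numerically: E[X] ≈ 3.5445e+08.

E[X] = 653837184000 · (5/8)^{16} = 97429332733154296875/274877906944 ≈ 3.5445e+08.


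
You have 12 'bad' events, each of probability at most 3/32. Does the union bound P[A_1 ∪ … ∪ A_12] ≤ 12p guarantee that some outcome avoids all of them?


Union bound: P[∪_{i=1}^{12} A_i] ≤ Σ_i P[A_i] ≤ 12·p = 12·(3/32) = 9/8.
Numerically: 9/8 ≈ 1.1250000.
Is 9/8 < 1? NO.
Since the bound 9/8 is ≥ 1, the union bound is uninformative here; it does NOT by itself certify existence.

12·p = 9/8 ≈ 1.1250000; existence NOT certified by the union bound.


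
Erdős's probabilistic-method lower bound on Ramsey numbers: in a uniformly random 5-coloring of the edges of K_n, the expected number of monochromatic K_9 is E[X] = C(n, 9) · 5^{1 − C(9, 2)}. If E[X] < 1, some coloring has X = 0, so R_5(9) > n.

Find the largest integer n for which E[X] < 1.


We need C(n, 9) · 5^{1 − 36} < 1, i.e. C(n, 9) < 5^{36 − 1} = 2910383045673370361328125.
Check values of n near the boundary:
  n = 2170: C(2170, 9) = 2891746779868845075610510; 2891746779868845075610510 < 2910383045673370361328125? YES
  n = 2171: C(2171, 9) = 2903784578674959601827205; 2903784578674959601827205 < 2910383045673370361328125? YES
  n = 2172: C(2172, 9) = 2915866900084148060642020; 2915866900084148060642020 < 2910383045673370361328125? NO
  n = 2173: C(2173, 9) = 2927993888115921319674265; 2927993888115921319674265 < 2910383045673370361328125? NO
  n = 2174: C(2174, 9) = 2940165687188920530702934; 2940165687188920530702934 < 2910383045673370361328125? NO
The largest n with C(n, 9) < 2910383045673370361328125 is n = 2171 (where E[X] = 580756915734991920365441/582076609134674072265625 ≈ 0.9977). Hence R_5(9) > 2171, i.e. R_5(9) ≥ 2172.

Largest n = 2171; hence R_5(9) > 2171.


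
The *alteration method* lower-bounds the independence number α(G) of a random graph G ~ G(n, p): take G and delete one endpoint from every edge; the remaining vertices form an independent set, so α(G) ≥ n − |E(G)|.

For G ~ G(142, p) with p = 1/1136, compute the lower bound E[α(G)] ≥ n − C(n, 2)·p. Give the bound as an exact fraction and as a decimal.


E[|E(G)|] = C(142, 2)·p = 10011 · (1/1136) = 141/16.
E[α(G)] ≥ n − E[|E(G)|] = 142 − 141/16 = 2131/16.
Numerically: ≈ 133.1875.
(This is only a lower bound; the true E[α(G)] may be larger.)

E[α(G)] ≥ 2131/16 ≈ 133.1875.


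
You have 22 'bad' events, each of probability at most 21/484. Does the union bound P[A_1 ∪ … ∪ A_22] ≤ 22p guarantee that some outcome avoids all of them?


Union bound: P[∪_{i=1}^{22} A_i] ≤ Σ_i P[A_i] ≤ 22·p = 22·(21/484) = 21/22.
Numerically: 21/22 ≈ 0.954545.
Is 21/22 < 1? YES.
Since P[∪ A_i] ≤ 21/22 < 1, the complement has P[∩ A_i^c] ≥ 1 − 21/22 = 1/22 > 0, so some outcome avoids every A_i.

22·p = 21/22 ≈ 0.954545; existence CERTIFIED by the union bound.


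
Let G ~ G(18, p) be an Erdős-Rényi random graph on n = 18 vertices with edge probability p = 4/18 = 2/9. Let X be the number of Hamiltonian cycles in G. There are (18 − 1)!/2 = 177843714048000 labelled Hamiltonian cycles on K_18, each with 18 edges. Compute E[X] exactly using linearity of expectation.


K_18 has (18 − 1)!/2 = 177843714048000 labelled Hamiltonian cycles.
For each such Hamiltonian cycle H, let X_H = 1 if all 18 edges of H are present in G. Then P[X_H = 1] = p^{18} = (2/9)^{18} = 262144/150094635296999121.
Summing the indicators: E[X] = Σ_H E[X_H] = 177843714048000 · p^{18} = 177843714048000 · 262144/150094635296999121 = 63951526166528000/205891132094649.
Numerically: E[X] ≈ 310.608.

E[X] = 177843714048000 · (2/9)^{18} = 63951526166528000/205891132094649 ≈ 310.608.


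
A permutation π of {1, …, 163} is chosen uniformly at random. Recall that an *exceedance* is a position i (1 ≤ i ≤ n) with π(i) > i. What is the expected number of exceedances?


Write X = Σ_{i=1}^{163} X_i, where X_i = 1_{π(i) > i}.
For each fixed i, π(i) is uniform over {1, …, 163} (marginal of a uniform permutation), so P[π(i) > i] = (n − i)/n. Summing: Σ_{i=1}^{163} (n − i)/n = (0 + 1 + … + 162)/163 = 163(163 − 1)/(2·163) = (163 − 1)/2.
Hence E[X] = Σ_{i=1}^{163} (163 − i)/163 = 81 ≈ 81.00000.

E[X] = 81 = 81.00000.


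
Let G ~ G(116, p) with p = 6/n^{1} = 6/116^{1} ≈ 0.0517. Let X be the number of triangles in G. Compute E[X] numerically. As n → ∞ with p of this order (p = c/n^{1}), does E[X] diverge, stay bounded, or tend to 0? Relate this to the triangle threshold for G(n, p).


Number of potential triangles: C(116, 3) = 253460.
Each occurs with probability p³ ≈ (0.0517)³ ≈ 1.38382e-04.
By linearity: E[X] = C(116, 3)·p³ ≈ 253460 · 1.38382e-04 ≈ 35.074.
Here α = 1, so p = 6/n is exactly at the triangle threshold p ~ 1/n. Asymptotically E[X] → c³/6 = 6³/6 = 36 ≈ 36.000, a bounded constant. In this regime the triangle count is asymptotically Poisson(c³/6).

E[X] ≈ 35.074; in regime p = Θ(1/n^{1}) E[X] stays bounded (at the triangle threshold p ~ 1/n).


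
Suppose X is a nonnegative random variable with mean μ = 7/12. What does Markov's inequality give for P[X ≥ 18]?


μ = E[X] = 7/12, a = 18.
Markov: P[X ≥ 18] ≤ μ/a = (7/12)/18 = 7/216.
Numerically: ≈ 0.032.
(Since a = 18 > μ = 0.583, the bound 7/216 is < 1 and informative.)

P[X ≥ 18] ≤ 7/216 ≈ 0.032.


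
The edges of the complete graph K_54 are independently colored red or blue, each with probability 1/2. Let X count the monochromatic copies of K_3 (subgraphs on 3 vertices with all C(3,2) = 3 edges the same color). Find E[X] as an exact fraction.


Let X = Σ_S X_S over the C(54, 3) = 24804 subsets S of size 3, where X_S = 1 if the K_3 on S is monochromatic.
For a fixed S, the K_3 on S has C(3, 2) = 3 edges. P[all 3 edges red] = (1/2)^3, and likewise for blue, so P[monochromatic] = 2·(1/2)^3 = 2^{1 − 3} = 1/4.
Summing: E[X] = C(54, 3) · 2^{1 − 3} = 24804 · 1/4 = 6201.
Numerically: E[X] ≈ 6201.000000.

E[X] = C(54,3)·2^(1−C(3,2)) = 6201 ≈ 6201.000000.


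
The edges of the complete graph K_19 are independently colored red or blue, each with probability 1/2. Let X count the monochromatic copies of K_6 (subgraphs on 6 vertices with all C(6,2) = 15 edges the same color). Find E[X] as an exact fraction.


Let X = Σ_S X_S over the C(19, 6) = 27132 subsets S of size 6, where X_S = 1 if the K_6 on S is monochromatic.
For a fixed S, the K_6 on S has C(6, 2) = 15 edges. P[all 15 edges red] = (1/2)^15, and likewise for blue, so P[monochromatic] = 2·(1/2)^15 = 2^{1 − 15} = 1/16384.
Summing: E[X] = C(19, 6) · 2^{1 − 15} = 27132 · 1/16384 = 6783/4096.
Numerically: E[X] ≈ 1.656.

E[X] = C(19,6)·2^(1−C(6,2)) = 6783/4096 ≈ 1.656.


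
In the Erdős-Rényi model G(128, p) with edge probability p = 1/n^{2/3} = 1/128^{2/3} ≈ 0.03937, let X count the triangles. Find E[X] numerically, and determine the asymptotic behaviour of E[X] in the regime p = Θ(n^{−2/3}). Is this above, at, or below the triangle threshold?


Number of potential triangles: C(128, 3) = 341376.
Each occurs with probability p³ ≈ (0.03937)³ ≈ 6.103516e-05.
By linearity: E[X] = C(128, 3)·p³ ≈ 341376 · 6.103516e-05 ≈ 20.8359.
Since α = 2/3 < 1, p = c/n^{2/3} ≫ 1/n is above the triangle threshold p ~ 1/n. Asymptotically E[X] ~ (c³/6)·n^{3(1−α)} = (1³/6)·n^{1} → ∞; triangles are abundant w.h.p.

E[X] ≈ 20.8359; in regime p = Θ(1/n^{2/3}) E[X] diverges (above the triangle threshold p ~ 1/n).


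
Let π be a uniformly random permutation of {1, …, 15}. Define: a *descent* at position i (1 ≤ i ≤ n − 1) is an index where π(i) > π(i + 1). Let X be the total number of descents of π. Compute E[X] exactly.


Write X = Σ X_I over i = 1, …, 14, with X_I the indicator of one descent.
There are 14 indicators.
For each fixed i, the pair (π(i), π(i+1)) is a uniformly random ordered pair of distinct values from {1, …, 15}; by symmetry P[π(i) > π(i+1)] = 1/2.
By linearity: E[X] = 14 · (1/2) = (15 − 1) · (1/2) = 7 ≈ 7.000000.

E[X] = 7 = 7.000000.


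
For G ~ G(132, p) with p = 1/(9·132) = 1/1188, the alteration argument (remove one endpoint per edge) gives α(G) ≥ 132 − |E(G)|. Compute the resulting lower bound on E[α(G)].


E[|E(G)|] = C(132, 2)·p = 8646 · (1/1188) = 131/18.
E[α(G)] ≥ n − E[|E(G)|] = 132 − 131/18 = 2245/18.
Numerically: ≈ 124.72222.
(This is only a lower bound; the true E[α(G)] may be larger.)

E[α(G)] ≥ 2245/18 ≈ 124.72222.


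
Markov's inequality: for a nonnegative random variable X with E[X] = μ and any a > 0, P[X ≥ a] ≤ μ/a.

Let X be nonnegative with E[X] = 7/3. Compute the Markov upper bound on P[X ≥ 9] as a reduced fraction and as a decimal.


μ = E[X] = 7/3, a = 9.
Markov: P[X ≥ 9] ≤ μ/a = (7/3)/9 = 7/27.
Numerically: ≈ 0.25926.
(Since a = 9 > μ = 2.33333, the bound 7/27 is < 1 and informative.)

P[X ≥ 9] ≤ 7/27 ≈ 0.25926.


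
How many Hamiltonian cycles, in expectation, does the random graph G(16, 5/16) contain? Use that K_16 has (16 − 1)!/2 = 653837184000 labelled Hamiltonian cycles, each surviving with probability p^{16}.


K_16 has (16 − 1)!/2 = 653837184000 labelled Hamiltonian cycles.
For each such Hamiltonian cycle H, let X_H = 1 if all 16 edges of H are present in G. Then P[X_H = 1] = p^{16} = (5/16)^{16} = 152587890625/18446744073709551616.
Summing the indicators: E[X] = Σ_H E[X_H] = 653837184000 · p^{16} = 653837184000 · 152587890625/18446744073709551616 = 97429332733154296875/18014398509481984.
Numerically: E[X] ≈ 5.41e+03.

E[X] = 653837184000 · (5/16)^{16} = 97429332733154296875/18014398509481984 ≈ 5.41e+03.


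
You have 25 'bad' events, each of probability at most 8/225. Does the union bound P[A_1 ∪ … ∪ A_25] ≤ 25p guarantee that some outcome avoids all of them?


Union bound: P[∪_{i=1}^{25} A_i] ≤ Σ_i P[A_i] ≤ 25·p = 25·(8/225) = 8/9.
Numerically: 8/9 ≈ 0.888889.
Is 8/9 < 1? YES.
Since P[∪ A_i] ≤ 8/9 < 1, the complement has P[∩ A_i^c] ≥ 1 − 8/9 = 1/9 > 0, so some outcome avoids every A_i.

25·p = 8/9 ≈ 0.888889; existence CERTIFIED by the union bound.


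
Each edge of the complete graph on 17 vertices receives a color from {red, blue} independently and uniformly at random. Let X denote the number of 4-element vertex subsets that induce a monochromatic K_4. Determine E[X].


Let X = Σ_S X_S over the C(17, 4) = 2380 subsets S of size 4, where X_S = 1 if the K_4 on S is monochromatic.
For a fixed S, the K_4 on S has C(4, 2) = 6 edges. P[all 6 edges red] = (1/2)^6, and likewise for blue, so P[monochromatic] = 2·(1/2)^6 = 2^{1 − 6} = 1/32.
Summing: E[X] = C(17, 4) · 2^{1 − 6} = 2380 · 1/32 = 595/8.
Numerically: E[X] ≈ 74.3750.

E[X] = C(17,4)·2^(1−C(4,2)) = 595/8 ≈ 74.3750.


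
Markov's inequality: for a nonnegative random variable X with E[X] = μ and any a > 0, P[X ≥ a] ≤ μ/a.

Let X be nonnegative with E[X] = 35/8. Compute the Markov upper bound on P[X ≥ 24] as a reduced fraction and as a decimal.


μ = E[X] = 35/8, a = 24.
Markov: P[X ≥ 24] ≤ μ/a = (35/8)/24 = 35/192.
Numerically: ≈ 0.1823.
(Since a = 24 > μ = 4.3750, the bound 35/192 is < 1 and informative.)

P[X ≥ 24] ≤ 35/192 ≈ 0.1823.


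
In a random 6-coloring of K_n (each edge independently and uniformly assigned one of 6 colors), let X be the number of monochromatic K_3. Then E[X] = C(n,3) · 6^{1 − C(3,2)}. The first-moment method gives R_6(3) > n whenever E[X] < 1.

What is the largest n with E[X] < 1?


We need C(n, 3) · 6^{1 − 3} < 1, i.e. C(n, 3) < 6^{3 − 1} = 36.
Check values of n near the boundary:
  n = 3: C(3, 3) = 1; 1 < 36? YES
  n = 4: C(4, 3) = 4; 4 < 36? YES
  n = 5: C(5, 3) = 10; 10 < 36? YES
  n = 6: C(6, 3) = 20; 20 < 36? YES
  n = 7: C(7, 3) = 35; 35 < 36? YES
  n = 8: C(8, 3) = 56; 56 < 36? NO
  n = 9: C(9, 3) = 84; 84 < 36? NO
The largest n with C(n, 3) < 36 is n = 7 (where E[X] = 35/36 ≈ 0.972222). Hence R_6(3) > 7, i.e. R_6(3) ≥ 8.

Largest n = 7; hence R_6(3) > 7.


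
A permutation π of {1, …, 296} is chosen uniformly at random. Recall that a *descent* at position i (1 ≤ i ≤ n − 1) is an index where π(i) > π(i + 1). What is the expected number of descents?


Write X = Σ X_I over i = 1, …, 295, with X_I the indicator of one descent.
There are 295 indicators.
For each fixed i, the pair (π(i), π(i+1)) is a uniformly random ordered pair of distinct values from {1, …, 296}; by symmetry P[π(i) > π(i+1)] = 1/2.
By linearity: E[X] = 295 · (1/2) = (296 − 1) · (1/2) = 295/2 ≈ 147.5000.

E[X] = 295/2 = 147.5000.


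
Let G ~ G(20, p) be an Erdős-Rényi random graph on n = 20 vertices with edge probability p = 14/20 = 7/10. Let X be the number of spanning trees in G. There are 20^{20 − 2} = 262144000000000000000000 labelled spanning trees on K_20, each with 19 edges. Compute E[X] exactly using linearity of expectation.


K_20 has 20^{20 − 2} = 262144000000000000000000 labelled spanning trees.
For each such spanning tree H, let X_H = 1 if all 19 edges of H are present in G. Then P[X_H = 1] = p^{19} = (7/10)^{19} = 11398895185373143/10000000000000000000.
By linearity: E[X] = Σ_H E[X_H] = 262144000000000000000000 · p^{19} = 262144000000000000000000 · 11398895185373143/10000000000000000000 = 1494075989737228599296/5.
Numerically: E[X] ≈ 2.9882e+20.

E[X] = 262144000000000000000000 · (7/10)^{19} = 1494075989737228599296/5 ≈ 2.9882e+20.


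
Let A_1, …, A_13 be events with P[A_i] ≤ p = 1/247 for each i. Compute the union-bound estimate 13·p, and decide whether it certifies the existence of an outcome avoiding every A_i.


Union bound: P[∪_{i=1}^{13} A_i] ≤ Σ_i P[A_i] ≤ 13·p = 13·(1/247) = 1/19.
Numerically: 1/19 ≈ 0.053.
Is 1/19 < 1? YES.
Since P[∪ A_i] ≤ 1/19 < 1, the complement has P[∩ A_i^c] ≥ 1 − 1/19 = 18/19 > 0, so some outcome avoids every A_i.

13·p = 1/19 ≈ 0.053; existence CERTIFIED by the union bound.


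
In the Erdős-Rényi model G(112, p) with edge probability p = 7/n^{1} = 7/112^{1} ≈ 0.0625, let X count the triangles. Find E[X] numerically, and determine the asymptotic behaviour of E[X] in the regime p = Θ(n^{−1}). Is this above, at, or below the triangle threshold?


Number of potential triangles: C(112, 3) = 227920.
Each occurs with probability p³ ≈ (0.0625)³ ≈ 2.441406e-04.
By linearity: E[X] = C(112, 3)·p³ ≈ 227920 · 2.441406e-04 ≈ 55.6445.
Here α = 1, so p = 7/n is exactly at the triangle threshold p ~ 1/n. Asymptotically E[X] → c³/6 = 7³/6 = 343/6 ≈ 57.1667, a bounded constant. In this regime the triangle count is asymptotically Poisson(c³/6).

E[X] ≈ 55.6445; in regime p = Θ(1/n^{1}) E[X] stays bounded (at the triangle threshold p ~ 1/n).


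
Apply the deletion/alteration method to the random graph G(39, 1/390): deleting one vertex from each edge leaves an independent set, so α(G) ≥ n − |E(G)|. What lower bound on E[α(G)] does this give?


E[|E(G)|] = C(39, 2)·p = 741 · (1/390) = 19/10.
E[α(G)] ≥ n − E[|E(G)|] = 39 − 19/10 = 371/10.
Numerically: ≈ 37.100000.
(This is only a lower bound; the true E[α(G)] may be larger.)

E[α(G)] ≥ 371/10 ≈ 37.100000.


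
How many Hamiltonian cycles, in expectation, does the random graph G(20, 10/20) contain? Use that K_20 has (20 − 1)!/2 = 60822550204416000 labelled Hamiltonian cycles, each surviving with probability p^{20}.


K_20 has (20 − 1)!/2 = 60822550204416000 labelled Hamiltonian cycles.
For each such Hamiltonian cycle H, let X_H = 1 if all 20 edges of H are present in G. Then P[X_H = 1] = p^{20} = (1/2)^{20} = 1/1048576.
By linearity: E[X] = Σ_H E[X_H] = 60822550204416000 · p^{20} = 60822550204416000 · 1/1048576 = 1856156927625/32.
Numerically: E[X] ≈ 5.8e+10.

E[X] = 60822550204416000 · (1/2)^{20} = 1856156927625/32 ≈ 5.8e+10.


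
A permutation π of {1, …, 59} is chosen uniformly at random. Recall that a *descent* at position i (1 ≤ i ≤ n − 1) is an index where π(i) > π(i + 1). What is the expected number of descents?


Write X = Σ X_I over i = 1, …, 58, with X_I the indicator of one descent.
There are 58 indicators.
For each fixed i, the pair (π(i), π(i+1)) is a uniformly random ordered pair of distinct values from {1, …, 59}; by symmetry P[π(i) > π(i+1)] = 1/2.
By linearity: E[X] = 58 · (1/2) = (59 − 1) · (1/2) = 29 ≈ 29.000.

E[X] = 29 = 29.000.


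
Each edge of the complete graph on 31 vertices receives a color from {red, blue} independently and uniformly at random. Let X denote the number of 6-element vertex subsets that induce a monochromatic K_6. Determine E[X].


Let X = Σ_S X_S over the C(31, 6) = 736281 subsets S of size 6, where X_S = 1 if the K_6 on S is monochromatic.
For a fixed S, the K_6 on S has C(6, 2) = 15 edges. P[all 15 edges red] = (1/2)^15, and likewise for blue, so P[monochromatic] = 2·(1/2)^15 = 2^{1 − 15} = 1/16384.
Summing: E[X] = C(31, 6) · 2^{1 − 15} = 736281 · 1/16384 = 736281/16384.
Numerically: E[X] ≈ 44.939.

E[X] = C(31,6)·2^(1−C(6,2)) = 736281/16384 ≈ 44.939.


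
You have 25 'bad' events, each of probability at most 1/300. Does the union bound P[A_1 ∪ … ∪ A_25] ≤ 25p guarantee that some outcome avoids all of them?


Union bound: P[∪_{i=1}^{25} A_i] ≤ Σ_i P[A_i] ≤ 25·p = 25·(1/300) = 1/12.
Numerically: 1/12 ≈ 0.083333.
Is 1/12 < 1? YES.
Since P[∪ A_i] ≤ 1/12 < 1, the complement has P[∩ A_i^c] ≥ 1 − 1/12 = 11/12 > 0, so some outcome avoids every A_i.

25·p = 1/12 ≈ 0.083333; existence CERTIFIED by the union bound.


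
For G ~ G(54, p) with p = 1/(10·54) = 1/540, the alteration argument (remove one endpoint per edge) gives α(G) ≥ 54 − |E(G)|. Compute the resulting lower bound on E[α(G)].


E[|E(G)|] = C(54, 2)·p = 1431 · (1/540) = 53/20.
E[α(G)] ≥ n − E[|E(G)|] = 54 − 53/20 = 1027/20.
Numerically: ≈ 51.350.
(This is only a lower bound; the true E[α(G)] may be larger.)

E[α(G)] ≥ 1027/20 ≈ 51.350.


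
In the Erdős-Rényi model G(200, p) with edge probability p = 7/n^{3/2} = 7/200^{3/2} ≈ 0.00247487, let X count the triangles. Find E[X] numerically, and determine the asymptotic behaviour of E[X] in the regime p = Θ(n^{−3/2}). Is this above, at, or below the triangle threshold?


Number of potential triangles: C(200, 3) = 1313400.
Each occurs with probability p³ ≈ (0.00247487)³ ≈ 1.51586016e-08.
By linearity: E[X] = C(200, 3)·p³ ≈ 1313400 · 1.51586016e-08 ≈ 0.019909.
Since α = 3/2 > 1, p = c/n^{3/2} = o(1/n) is below the triangle threshold p ~ 1/n. Asymptotically E[X] ~ (c³/6)·n^{3(1−α)} = (7³/6)·n^{-1.5} → 0, so by Markov's inequality G has no triangles w.h.p.

E[X] ≈ 0.019909; in regime p = Θ(1/n^{3/2}) E[X] tends to 0 (below the triangle threshold p ~ 1/n).


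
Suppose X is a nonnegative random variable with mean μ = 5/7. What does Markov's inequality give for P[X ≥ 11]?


μ = E[X] = 5/7, a = 11.
Markov: P[X ≥ 11] ≤ μ/a = (5/7)/11 = 5/77.
Numerically: ≈ 0.065.
(Since a = 11 > μ = 0.714, the bound 5/77 is < 1 and informative.)

P[X ≥ 11] ≤ 5/77 ≈ 0.065.


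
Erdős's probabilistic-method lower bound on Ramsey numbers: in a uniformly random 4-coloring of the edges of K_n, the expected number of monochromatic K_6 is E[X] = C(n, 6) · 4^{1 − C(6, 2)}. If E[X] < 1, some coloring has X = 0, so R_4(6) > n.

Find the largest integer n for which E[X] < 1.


We need C(n, 6) · 4^{1 − 15} < 1, i.e. C(n, 6) < 4^{15 − 1} = 268435456.
Check values of n near the boundary:
  n = 73: C(73, 6) = 170230452; 170230452 < 268435456? YES
  n = 74: C(74, 6) = 185250786; 185250786 < 268435456? YES
  n = 75: C(75, 6) = 201359550; 201359550 < 268435456? YES
  n = 76: C(76, 6) = 218618940; 218618940 < 268435456? YES
  n = 77: C(77, 6) = 237093780; 237093780 < 268435456? YES
  n = 78: C(78, 6) = 256851595; 256851595 < 268435456? YES
  n = 79: C(79, 6) = 277962685; 277962685 < 268435456? NO
  n = 80: C(80, 6) = 300500200; 300500200 < 268435456? NO
  n = 81: C(81, 6) = 324540216; 324540216 < 268435456? NO
The largest n with C(n, 6) < 268435456 is n = 78 (where E[X] = 256851595/268435456 ≈ 0.957). Hence R_4(6) > 78, i.e. R_4(6) ≥ 79.

Largest n = 78; hence R_4(6) > 78.


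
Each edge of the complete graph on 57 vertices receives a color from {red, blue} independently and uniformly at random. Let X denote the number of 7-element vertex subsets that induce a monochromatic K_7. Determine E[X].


Let X = Σ_S X_S over the C(57, 7) = 264385836 subsets S of size 7, where X_S = 1 if the K_7 on S is monochromatic.
For a fixed S, the K_7 on S has C(7, 2) = 21 edges. P[all 21 edges red] = (1/2)^21, and likewise for blue, so P[monochromatic] = 2·(1/2)^21 = 2^{1 − 21} = 1/1048576.
By linearity: E[X] = C(57, 7) · 2^{1 − 21} = 264385836 · 1/1048576 = 66096459/262144.
Numerically: E[X] ≈ 252.137981.

E[X] = C(57,7)·2^(1−C(7,2)) = 66096459/262144 ≈ 252.137981.


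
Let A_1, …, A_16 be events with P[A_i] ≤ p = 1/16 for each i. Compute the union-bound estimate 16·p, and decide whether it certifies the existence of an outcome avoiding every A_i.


Union bound: P[∪_{i=1}^{16} A_i] ≤ Σ_i P[A_i] ≤ 16·p = 16·(1/16) = 1.
Numerically: 1 ≈ 1.0000000.
Is 1 < 1? NO.
Since the bound 1 is ≥ 1, the union bound is uninformative here; it does NOT by itself certify existence.

16·p = 1 ≈ 1.0000000; existence NOT certified by the union bound.


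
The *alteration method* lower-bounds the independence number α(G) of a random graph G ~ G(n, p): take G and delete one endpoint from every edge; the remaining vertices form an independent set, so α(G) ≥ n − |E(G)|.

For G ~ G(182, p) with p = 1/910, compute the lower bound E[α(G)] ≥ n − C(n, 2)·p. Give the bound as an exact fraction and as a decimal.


E[|E(G)|] = C(182, 2)·p = 16471 · (1/910) = 181/10.
E[α(G)] ≥ n − E[|E(G)|] = 182 − 181/10 = 1639/10.
Numerically: ≈ 163.900000.
(This is only a lower bound; the true E[α(G)] may be larger.)

E[α(G)] ≥ 1639/10 ≈ 163.900000.


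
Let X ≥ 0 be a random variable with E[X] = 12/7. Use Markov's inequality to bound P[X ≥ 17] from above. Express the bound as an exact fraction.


μ = E[X] = 12/7, a = 17.
Markov: P[X ≥ 17] ≤ μ/a = (12/7)/17 = 12/119.
Numerically: ≈ 0.10084.
(Since a = 17 > μ = 1.71429, the bound 12/119 is < 1 and informative.)

P[X ≥ 17] ≤ 12/119 ≈ 0.10084.


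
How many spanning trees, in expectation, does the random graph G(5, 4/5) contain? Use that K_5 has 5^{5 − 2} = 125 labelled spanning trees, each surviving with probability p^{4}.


K_5 has 5^{5 − 2} = 125 labelled spanning trees.
For each such spanning tree H, let X_H = 1 if all 4 edges of H are present in G. Then P[X_H = 1] = p^{4} = (4/5)^{4} = 256/625.
By linearity: E[X] = Σ_H E[X_H] = 125 · p^{4} = 125 · 256/625 = 256/5.
Numerically: E[X] ≈ 51.2.

E[X] = 125 · (4/5)^{4} = 256/5 ≈ 51.2.


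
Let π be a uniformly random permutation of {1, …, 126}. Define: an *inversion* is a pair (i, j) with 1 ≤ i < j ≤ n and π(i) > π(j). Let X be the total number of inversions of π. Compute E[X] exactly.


Write X = Σ X_I over the C(126, 2) = 7875 pairs i < j, with X_I the indicator of one inversion.
There are 7875 indicators.
For each fixed pair i < j, the values π(i) and π(j) are two distinct elements of {1, …, 126} in uniformly random order; by symmetry P[π(i) > π(j)] = 1/2.
By linearity: E[X] = 7875 · (1/2) = C(126, 2) · (1/2) = 7875/2 = 7875/2 ≈ 3937.50000.

E[X] = 7875/2 = 3937.50000.


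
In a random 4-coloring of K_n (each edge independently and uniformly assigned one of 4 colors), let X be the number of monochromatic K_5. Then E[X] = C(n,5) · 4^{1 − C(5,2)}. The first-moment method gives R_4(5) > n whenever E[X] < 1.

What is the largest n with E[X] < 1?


We need C(n, 5) · 4^{1 − 10} < 1, i.e. C(n, 5) < 4^{10 − 1} = 262144.
Check values of n near the boundary:
  n = 32: C(32, 5) = 201376; 201376 < 262144? YES
  n = 33: C(33, 5) = 237336; 237336 < 262144? YES
  n = 34: C(34, 5) = 278256; 278256 < 262144? NO
  n = 35: C(35, 5) = 324632; 324632 < 262144? NO
The largest n with C(n, 5) < 262144 is n = 33 (where E[X] = 29667/32768 ≈ 0.905). Hence R_4(5) > 33, i.e. R_4(5) ≥ 34.

Largest n = 33; hence R_4(5) > 33.


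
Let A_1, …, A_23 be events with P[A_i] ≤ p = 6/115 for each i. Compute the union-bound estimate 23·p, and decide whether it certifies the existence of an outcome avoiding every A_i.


Union bound: P[∪_{i=1}^{23} A_i] ≤ Σ_i P[A_i] ≤ 23·p = 23·(6/115) = 6/5.
Numerically: 6/5 ≈ 1.200.
Is 6/5 < 1? NO.
Since the bound 6/5 is ≥ 1, the union bound is uninformative here; it does NOT by itself certify existence.

23·p = 6/5 ≈ 1.200; existence NOT certified by the union bound.


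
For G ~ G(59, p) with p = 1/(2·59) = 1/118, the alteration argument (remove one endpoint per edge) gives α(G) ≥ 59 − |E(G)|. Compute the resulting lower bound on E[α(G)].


E[|E(G)|] = C(59, 2)·p = 1711 · (1/118) = 29/2.
E[α(G)] ≥ n − E[|E(G)|] = 59 − 29/2 = 89/2.
Numerically: ≈ 44.500.
(This is only a lower bound; the true E[α(G)] may be larger.)

E[α(G)] ≥ 89/2 ≈ 44.500.


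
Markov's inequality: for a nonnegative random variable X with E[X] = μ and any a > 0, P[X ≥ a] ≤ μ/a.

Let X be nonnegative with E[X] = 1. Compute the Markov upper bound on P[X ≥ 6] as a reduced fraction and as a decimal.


μ = E[X] = 1, a = 6.
Markov: P[X ≥ 6] ≤ μ/a = (1)/6 = 1/6.
Numerically: ≈ 0.166667.
(Since a = 6 > μ = 1.000000, the bound 1/6 is < 1 and informative.)

P[X ≥ 6] ≤ 1/6 ≈ 0.166667.


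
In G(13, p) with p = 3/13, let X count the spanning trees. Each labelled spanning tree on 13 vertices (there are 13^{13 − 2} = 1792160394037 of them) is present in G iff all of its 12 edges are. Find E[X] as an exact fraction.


K_13 has 13^{13 − 2} = 1792160394037 labelled spanning trees.
For each such spanning tree H, let X_H = 1 if all 12 edges of H are present in G. Then P[X_H = 1] = p^{12} = (3/13)^{12} = 531441/23298085122481.
By linearity: E[X] = Σ_H E[X_H] = 1792160394037 · p^{12} = 1792160394037 · 531441/23298085122481 = 531441/13.
Numerically: E[X] ≈ 40880.

E[X] = 1792160394037 · (3/13)^{12} = 531441/13 ≈ 40880.


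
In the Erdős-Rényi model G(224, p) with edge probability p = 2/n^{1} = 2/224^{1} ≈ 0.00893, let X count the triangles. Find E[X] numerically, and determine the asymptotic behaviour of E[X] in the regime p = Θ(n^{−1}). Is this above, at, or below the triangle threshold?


Number of potential triangles: C(224, 3) = 1848224.
Each occurs with probability p³ ≈ (0.00893)³ ≈ 7.11780e-07.
By linearity: E[X] = C(224, 3)·p³ ≈ 1848224 · 7.11780e-07 ≈ 1.316.
Here α = 1, so p = 2/n is exactly at the triangle threshold p ~ 1/n. Asymptotically E[X] → c³/6 = 2³/6 = 4/3 ≈ 1.333, a bounded constant. In this regime the triangle count is asymptotically Poisson(c³/6).

E[X] ≈ 1.316; in regime p = Θ(1/n^{1}) E[X] stays bounded (at the triangle threshold p ~ 1/n).


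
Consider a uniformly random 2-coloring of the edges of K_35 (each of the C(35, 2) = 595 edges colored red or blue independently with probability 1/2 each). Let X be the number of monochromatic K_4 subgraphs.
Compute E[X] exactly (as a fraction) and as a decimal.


Let X = Σ_S X_S over the C(35, 4) = 52360 subsets S of size 4, where X_S = 1 if the K_4 on S is monochromatic.
For a fixed S, the K_4 on S has C(4, 2) = 6 edges. P[all 6 edges red] = (1/2)^6, and likewise for blue, so P[monochromatic] = 2·(1/2)^6 = 2^{1 − 6} = 1/32.
By linearity of expectation: E[X] = C(35, 4) · 2^{1 − 6} = 52360 · 1/32 = 6545/4.
Numerically: E[X] ≈ 1636.250.

E[X] = C(35,4)·2^(1−C(4,2)) = 6545/4 ≈ 1636.250.


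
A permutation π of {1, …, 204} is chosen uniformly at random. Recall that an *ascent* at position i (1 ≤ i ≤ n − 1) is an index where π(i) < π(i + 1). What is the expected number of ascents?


Write X = Σ X_I over i = 1, …, 203, with X_I the indicator of one ascent.
There are 203 indicators.
For each fixed i, the pair (π(i), π(i+1)) is a uniformly random ordered pair of distinct values from {1, …, 204}; by symmetry P[π(i) < π(i+1)] = 1/2.
By linearity: E[X] = 203 · (1/2) = (204 − 1) · (1/2) = 203/2 ≈ 101.500000.

E[X] = 203/2 = 101.500000.


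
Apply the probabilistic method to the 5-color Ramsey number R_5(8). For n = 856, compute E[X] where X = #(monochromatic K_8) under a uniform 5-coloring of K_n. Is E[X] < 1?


E[X] = C(856, 8) · 5^{1 − 28} = 6918660634157180775 · 5^{−27} = 6918660634157180775/7450580596923828125.
As a reduced fraction: E[X] = 276746425366287231/298023223876953125 ≈ 0.928607.
Is E[X] < 1? YES.
Since E[X] < 1, there exists a 5-coloring of K_{856} with no monochromatic K_8; hence R_5(8) > 856.

E[X] = 276746425366287231/298023223876953125 ≈ 0.928607; E[X] < 1, so R_5(8) > 856.


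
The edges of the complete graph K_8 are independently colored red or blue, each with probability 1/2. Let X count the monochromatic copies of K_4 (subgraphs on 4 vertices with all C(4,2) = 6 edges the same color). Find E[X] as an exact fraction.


Let X = Σ_S X_S over the C(8, 4) = 70 subsets S of size 4, where X_S = 1 if the K_4 on S is monochromatic.
For a fixed S, the K_4 on S has C(4, 2) = 6 edges. P[all 6 edges red] = (1/2)^6, and likewise for blue, so P[monochromatic] = 2·(1/2)^6 = 2^{1 − 6} = 1/32.
By linearity: E[X] = C(8, 4) · 2^{1 − 6} = 70 · 1/32 = 35/16.
Numerically: E[X] ≈ 2.1875.

E[X] = C(8,4)·2^(1−C(4,2)) = 35/16 ≈ 2.1875.


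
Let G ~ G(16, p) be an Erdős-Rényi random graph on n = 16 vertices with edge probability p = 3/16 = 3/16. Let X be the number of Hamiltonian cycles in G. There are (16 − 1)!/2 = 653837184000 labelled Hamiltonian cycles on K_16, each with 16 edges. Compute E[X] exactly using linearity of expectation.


K_16 has (16 − 1)!/2 = 653837184000 labelled Hamiltonian cycles.
For each such Hamiltonian cycle H, let X_H = 1 if all 16 edges of H are present in G. Then P[X_H = 1] = p^{16} = (3/16)^{16} = 43046721/18446744073709551616.
By linearity: E[X] = Σ_H E[X_H] = 653837184000 · p^{16} = 653837184000 · 43046721/18446744073709551616 = 27485885585032875/18014398509481984.
Numerically: E[X] ≈ 1.5258.

E[X] = 653837184000 · (3/16)^{16} = 27485885585032875/18014398509481984 ≈ 1.5258.


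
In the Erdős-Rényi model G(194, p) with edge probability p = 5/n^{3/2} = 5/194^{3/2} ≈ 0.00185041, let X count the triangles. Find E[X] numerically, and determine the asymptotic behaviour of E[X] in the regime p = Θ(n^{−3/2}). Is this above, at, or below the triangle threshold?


Number of potential triangles: C(194, 3) = 1198144.
Each occurs with probability p³ ≈ (0.00185041)³ ≈ 6.33581122e-09.
By linearity: E[X] = C(194, 3)·p³ ≈ 1198144 · 6.33581122e-09 ≈ 0.007591.
Since α = 3/2 > 1, p = c/n^{3/2} = o(1/n) is below the triangle threshold p ~ 1/n. Asymptotically E[X] ~ (c³/6)·n^{3(1−α)} = (5³/6)·n^{-1.5} → 0, so by Markov's inequality G has no triangles w.h.p.

E[X] ≈ 0.007591; in regime p = Θ(1/n^{3/2}) E[X] tends to 0 (below the triangle threshold p ~ 1/n).


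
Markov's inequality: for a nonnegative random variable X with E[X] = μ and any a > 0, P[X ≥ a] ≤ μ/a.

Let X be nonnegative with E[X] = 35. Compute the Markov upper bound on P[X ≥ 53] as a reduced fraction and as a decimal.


μ = E[X] = 35, a = 53.
Markov: P[X ≥ 53] ≤ μ/a = (35)/53 = 35/53.
Numerically: ≈ 0.660.
(Since a = 53 > μ = 35.000, the bound 35/53 is < 1 and informative.)

P[X ≥ 53] ≤ 35/53 ≈ 0.660.


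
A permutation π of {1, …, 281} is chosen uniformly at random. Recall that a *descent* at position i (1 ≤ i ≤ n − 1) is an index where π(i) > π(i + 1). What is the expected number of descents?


Write X = Σ X_I over i = 1, …, 280, with X_I the indicator of one descent.
There are 280 indicators.
For each fixed i, the pair (π(i), π(i+1)) is a uniformly random ordered pair of distinct values from {1, …, 281}; by symmetry P[π(i) > π(i+1)] = 1/2.
By linearity: E[X] = 280 · (1/2) = (281 − 1) · (1/2) = 140 ≈ 140.0000.

E[X] = 140 = 140.0000.


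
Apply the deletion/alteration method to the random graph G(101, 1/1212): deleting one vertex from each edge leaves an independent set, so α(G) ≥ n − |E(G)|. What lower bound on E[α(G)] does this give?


E[|E(G)|] = C(101, 2)·p = 5050 · (1/1212) = 25/6.
E[α(G)] ≥ n − E[|E(G)|] = 101 − 25/6 = 581/6.
Numerically: ≈ 96.83333.
(This is only a lower bound; the true E[α(G)] may be larger.)

E[α(G)] ≥ 581/6 ≈ 96.83333.


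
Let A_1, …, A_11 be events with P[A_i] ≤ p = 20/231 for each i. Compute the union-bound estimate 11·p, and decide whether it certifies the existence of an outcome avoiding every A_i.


Union bound: P[∪_{i=1}^{11} A_i] ≤ Σ_i P[A_i] ≤ 11·p = 11·(20/231) = 20/21.
Numerically: 20/21 ≈ 0.95238.
Is 20/21 < 1? YES.
Since P[∪ A_i] ≤ 20/21 < 1, the complement has P[∩ A_i^c] ≥ 1 − 20/21 = 1/21 > 0, so some outcome avoids every A_i.

11·p = 20/21 ≈ 0.95238; existence CERTIFIED by the union bound.


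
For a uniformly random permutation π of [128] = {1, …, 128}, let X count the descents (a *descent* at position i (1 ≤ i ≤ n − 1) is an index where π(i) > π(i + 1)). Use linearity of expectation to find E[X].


Write X = Σ X_I over i = 1, …, 127, with X_I the indicator of one descent.
There are 127 indicators.
For each fixed i, the pair (π(i), π(i+1)) is a uniformly random ordered pair of distinct values from {1, …, 128}; by symmetry P[π(i) > π(i+1)] = 1/2.
By linearity: E[X] = 127 · (1/2) = (128 − 1) · (1/2) = 127/2 ≈ 63.500000.

E[X] = 127/2 = 63.500000.
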